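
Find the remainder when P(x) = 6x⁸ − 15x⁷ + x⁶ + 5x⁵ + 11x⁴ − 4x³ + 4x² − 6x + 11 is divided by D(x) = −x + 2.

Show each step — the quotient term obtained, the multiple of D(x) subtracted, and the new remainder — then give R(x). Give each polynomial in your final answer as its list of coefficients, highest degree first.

Step 1: lead(6x⁸ − 15x⁷ + x⁶ + 5x⁵ + 11x⁴ − 4x³ + 4x² − 6x + 11) ÷ lead(D) = 6x⁸ ÷ −x = −6x⁷. Subtract (−6x⁷)·D = 6x⁸ − 12x⁷. Remainder: −3x⁷ + x⁶ + 5x⁵ + 11x⁴ − 4x³ + 4x² − 6x + 11.
Step 2: lead(−3x⁷ + x⁶ + 5x⁵ + 11x⁴ − 4x³ + 4x² − 6x + 11) ÷ lead(D) = −3x⁷ ÷ −x = 3x⁶. Subtract (3x⁶)·D = −3x⁷ + 6x⁶. Remainder: −5x⁶ + 5x⁵ + 11x⁴ − 4x³ + 4x² − 6x + 11.
Step 3: lead(−5x⁶ + 5x⁵ + 11x⁴ − 4x³ + 4x² − 6x + 11) ÷ lead(D) = −5x⁶ ÷ −x = 5x⁵. Subtract (5x⁵)·D = −5x⁶ + 10x⁵. Remainder: −5x⁵ + 11x⁴ − 4x³ + 4x² − 6x + 11.
Step 4: lead(−5x⁵ + 11x⁴ − 4x³ + 4x² − 6x + 11) ÷ lead(D) = −5x⁵ ÷ −x = 5x⁴. Subtract (5x⁴)·D = −5x⁵ + 10x⁴. Remainder: x⁴ − 4x³ + 4x² − 6x + 11.
Step 5: lead(x⁴ − 4x³ + 4x² − 6x + 11) ÷ lead(D) = x⁴ ÷ −x = −x³. Subtract (−x³)·D = x⁴ − 2x³. Remainder: −2x³ + 4x² − 6x + 11.
Step 6: lead(−2x³ + 4x² − 6x + 11) ÷ lead(D) = −2x³ ÷ −x = 2x². Subtract (2x²)·D = −2x³ + 4x². Remainder: −6x + 11.
Step 7: lead(−6x + 11) ÷ lead(D) = −6x ÷ −x = 6. Subtract (6)·D = −6x + 12. Remainder: −1.

R = [-1]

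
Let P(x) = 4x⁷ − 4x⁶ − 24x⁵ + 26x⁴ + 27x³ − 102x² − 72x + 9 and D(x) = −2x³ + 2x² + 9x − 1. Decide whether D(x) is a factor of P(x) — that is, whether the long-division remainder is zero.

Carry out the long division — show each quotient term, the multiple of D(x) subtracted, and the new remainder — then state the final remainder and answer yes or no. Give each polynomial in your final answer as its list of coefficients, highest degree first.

R = [0], so D(x) is a factor of P(x). yes

Step 1: lead(4x⁷ − 4x⁶ − 24x⁵ + 26x⁴ + 27x³ − 102x² − 72x + 9) ÷ lead(D) = 4x⁷ ÷ −2x³ = −2x⁴. Subtract (−2x⁴)·D = 4x⁷ − 4x⁶ − 18x⁵ + 2x⁴. Remainder: −6x⁵ + 24x⁴ + 27x³ − 102x² − 72x + 9.
Step 2: lead(−6x⁵ + 24x⁴ + 27x³ − 102x² − 72x + 9) ÷ lead(D) = −6x⁵ ÷ −2x³ = 3x². Subtract (3x²)·D = −6x⁵ + 6x⁴ + 27x³ − 3x². Remainder: 18x⁴ − 99x² − 72x + 9.
Step 3: lead(18x⁴ − 99x² − 72x + 9) ÷ lead(D) = 18x⁴ ÷ −2x³ = −9x. Subtract (−9x)·D = 18x⁴ − 18x³ − 81x² + 9x. Remainder: 18x³ − 18x² − 81x + 9.
Step 4: lead(18x³ − 18x² − 81x + 9) ÷ lead(D) = 18x³ ÷ −2x³ = −9. Subtract (−9)·D = 18x³ − 18x² − 81x + 9. Remainder: 0.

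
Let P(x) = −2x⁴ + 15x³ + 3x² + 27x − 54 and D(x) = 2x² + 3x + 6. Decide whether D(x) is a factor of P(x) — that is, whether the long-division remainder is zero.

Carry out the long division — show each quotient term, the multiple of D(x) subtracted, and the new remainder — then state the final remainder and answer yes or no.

R(x) = 0, so D(x) is a factor of P(x). yes

Step 1: lead(−2x⁴ + 15x³ + 3x² + 27x − 54) ÷ lead(D) = −2x⁴ ÷ 2x² = −x². Subtract (−x²)·D = −2x⁴ − 3x³ − 6x². Remainder: 18x³ + 9x² + 27x − 54.
Step 2: lead(18x³ + 9x² + 27x − 54) ÷ lead(D) = 18x³ ÷ 2x² = 9x. Subtract (9x)·D = 18x³ + 27x² + 54x. Remainder: −18x² − 27x − 54.
Step 3: lead(−18x² − 27x − 54) ÷ lead(D) = −18x² ÷ 2x² = −9. Subtract (−9)·D = −18x² − 27x − 54. Remainder: 0.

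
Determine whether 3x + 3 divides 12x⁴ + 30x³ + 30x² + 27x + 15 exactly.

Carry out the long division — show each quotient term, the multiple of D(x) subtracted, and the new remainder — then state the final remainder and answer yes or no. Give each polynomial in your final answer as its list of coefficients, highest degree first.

R = [0], so D(x) is a factor of P(x). yes

Step 1: lead(12x⁴ + 30x³ + 30x² + 27x + 15) ÷ lead(D) = 12x⁴ ÷ 3x = 4x³. Subtract (4x³)·D = 12x⁴ + 12x³. Remainder: 18x³ + 30x² + 27x + 15.
Step 2: lead(18x³ + 30x² + 27x + 15) ÷ lead(D) = 18x³ ÷ 3x = 6x². Subtract (6x²)·D = 18x³ + 18x². Remainder: 12x² + 27x + 15.
Step 3: lead(12x² + 27x + 15) ÷ lead(D) = 12x² ÷ 3x = 4x. Subtract (4x)·D = 12x² + 12x. Remainder: 15x + 15.
Step 4: lead(15x + 15) ÷ lead(D) = 15x ÷ 3x = 5. Subtract (5)·D = 15x + 15. Remainder: 0.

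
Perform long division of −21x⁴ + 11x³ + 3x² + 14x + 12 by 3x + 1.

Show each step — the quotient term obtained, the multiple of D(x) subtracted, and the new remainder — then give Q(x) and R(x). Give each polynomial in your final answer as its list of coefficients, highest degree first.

Step 1: lead(−21x⁴ + 11x³ + 3x² + 14x + 12) ÷ lead(D) = −21x⁴ ÷ 3x = −7x³. Subtract (−7x³)·D = −21x⁴ − 7x³. Remainder: 18x³ + 3x² + 14x + 12.
Step 2: lead(18x³ + 3x² + 14x + 12) ÷ lead(D) = 18x³ ÷ 3x = 6x². Subtract (6x²)·D = 18x³ + 6x². Remainder: −3x² + 14x + 12.
Step 3: lead(−3x² + 14x + 12) ÷ lead(D) = −3x² ÷ 3x = −x. Subtract (−x)·D = −3x² − x. Remainder: 15x + 12.
Step 4: lead(15x + 12) ÷ lead(D) = 15x ÷ 3x = 5. Subtract (5)·D = 15x + 5. Remainder: 7.

Q = [-7, 6, -1, 5]; R = [7]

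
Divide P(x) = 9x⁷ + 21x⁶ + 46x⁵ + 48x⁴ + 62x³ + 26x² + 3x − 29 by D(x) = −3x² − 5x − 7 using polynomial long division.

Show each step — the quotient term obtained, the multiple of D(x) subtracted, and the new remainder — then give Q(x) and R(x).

Step 1: lead(9x⁷ + 21x⁶ + 46x⁵ + 48x⁴ + 62x³ + 26x² + 3x − 29) ÷ lead(D) = 9x⁷ ÷ −3x² = −3x⁵. Subtract (−3x⁵)·D = 9x⁷ + 15x⁶ + 21x⁵. Remainder: 6x⁶ + 25x⁵ + 48x⁴ + 62x³ + 26x² + 3x − 29.
Step 2: lead(6x⁶ + 25x⁵ + 48x⁴ + 62x³ + 26x² + 3x − 29) ÷ lead(D) = 6x⁶ ÷ −3x² = −2x⁴. Subtract (−2x⁴)·D = 6x⁶ + 10x⁵ + 14x⁴. Remainder: 15x⁵ + 34x⁴ + 62x³ + 26x² + 3x − 29.
Step 3: lead(15x⁵ + 34x⁴ + 62x³ + 26x² + 3x − 29) ÷ lead(D) = 15x⁵ ÷ −3x² = −5x³. Subtract (−5x³)·D = 15x⁵ + 25x⁴ + 35x³. Remainder: 9x⁴ + 27x³ + 26x² + 3x − 29.
Step 4: lead(9x⁴ + 27x³ + 26x² + 3x − 29) ÷ lead(D) = 9x⁴ ÷ −3x² = −3x². Subtract (−3x²)·D = 9x⁴ + 15x³ + 21x². Remainder: 12x³ + 5x² + 3x − 29.
Step 5: lead(12x³ + 5x² + 3x − 29) ÷ lead(D) = 12x³ ÷ −3x² = −4x. Subtract (−4x)·D = 12x³ + 20x² + 28x. Remainder: −15x² − 25x − 29.
Step 6: lead(−15x² − 25x − 29) ÷ lead(D) = −15x² ÷ −3x² = 5. Subtract (5)·D = −15x² − 25x − 35. Remainder: 6.

Q(x) = −3x⁵ − 2x⁴ − 5x³ − 3x² − 4x + 5; R(x) = 6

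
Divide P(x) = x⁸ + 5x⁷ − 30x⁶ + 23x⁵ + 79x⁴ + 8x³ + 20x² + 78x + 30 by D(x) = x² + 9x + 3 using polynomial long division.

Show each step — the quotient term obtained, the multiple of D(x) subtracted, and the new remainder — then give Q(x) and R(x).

Step 1: lead(x⁸ + 5x⁷ − 30x⁶ + 23x⁵ + 79x⁴ + 8x³ + 20x² + 78x + 30) ÷ lead(D) = x⁸ ÷ x² = x⁶. Subtract (x⁶)·D = x⁸ + 9x⁷ + 3x⁶. Remainder: −4x⁷ − 33x⁶ + 23x⁵ + 79x⁴ + 8x³ + 20x² + 78x + 30.
Step 2: lead(−4x⁷ − 33x⁶ + 23x⁵ + 79x⁴ + 8x³ + 20x² + 78x + 30) ÷ lead(D) = −4x⁷ ÷ x² = −4x⁵. Subtract (−4x⁵)·D = −4x⁷ − 36x⁶ − 12x⁵. Remainder: 3x⁶ + 35x⁵ + 79x⁴ + 8x³ + 20x² + 78x + 30.
Step 3: lead(3x⁶ + 35x⁵ + 79x⁴ + 8x³ + 20x² + 78x + 30) ÷ lead(D) = 3x⁶ ÷ x² = 3x⁴. Subtract (3x⁴)·D = 3x⁶ + 27x⁵ + 9x⁴. Remainder: 8x⁵ + 70x⁴ + 8x³ + 20x² + 78x + 30.
Step 4: lead(8x⁵ + 70x⁴ + 8x³ + 20x² + 78x + 30) ÷ lead(D) = 8x⁵ ÷ x² = 8x³. Subtract (8x³)·D = 8x⁵ + 72x⁴ + 24x³. Remainder: −2x⁴ − 16x³ + 20x² + 78x + 30.
Step 5: lead(−2x⁴ − 16x³ + 20x² + 78x + 30) ÷ lead(D) = −2x⁴ ÷ x² = −2x². Subtract (−2x²)·D = −2x⁴ − 18x³ − 6x². Remainder: 2x³ + 26x² + 78x + 30.
Step 6: lead(2x³ + 26x² + 78x + 30) ÷ lead(D) = 2x³ ÷ x² = 2x. Subtract (2x)·D = 2x³ + 18x² + 6x. Remainder: 8x² + 72x + 30.
Step 7: lead(8x² + 72x + 30) ÷ lead(D) = 8x² ÷ x² = 8. Subtract (8)·D = 8x² + 72x + 24. Remainder: 6.

Q(x) = x⁶ − 4x⁵ + 3x⁴ + 8x³ − 2x² + 2x + 8; R(x) = 6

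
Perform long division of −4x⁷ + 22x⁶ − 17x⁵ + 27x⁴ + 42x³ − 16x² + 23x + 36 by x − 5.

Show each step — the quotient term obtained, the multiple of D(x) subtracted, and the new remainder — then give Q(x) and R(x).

Q(x) = −4x⁶ + 2x⁵ − 7x⁴ − 8x³ + 2x² − 6x − 7; R(x) = 1

Step 1: lead(−4x⁷ + 22x⁶ − 17x⁵ + 27x⁴ + 42x³ − 16x² + 23x + 36) ÷ lead(D) = −4x⁷ ÷ x = −4x⁶. Subtract (−4x⁶)·D = −4x⁷ + 20x⁶. Remainder: 2x⁶ − 17x⁵ + 27x⁴ + 42x³ − 16x² + 23x + 36.
Step 2: lead(2x⁶ − 17x⁵ + 27x⁴ + 42x³ − 16x² + 23x + 36) ÷ lead(D) = 2x⁶ ÷ x = 2x⁵. Subtract (2x⁵)·D = 2x⁶ − 10x⁵. Remainder: −7x⁵ + 27x⁴ + 42x³ − 16x² + 23x + 36.
Step 3: lead(−7x⁵ + 27x⁴ + 42x³ − 16x² + 23x + 36) ÷ lead(D) = −7x⁵ ÷ x = −7x⁴. Subtract (−7x⁴)·D = −7x⁵ + 35x⁴. Remainder: −8x⁴ + 42x³ − 16x² + 23x + 36.
Step 4: lead(−8x⁴ + 42x³ − 16x² + 23x + 36) ÷ lead(D) = −8x⁴ ÷ x = −8x³. Subtract (−8x³)·D = −8x⁴ + 40x³. Remainder: 2x³ − 16x² + 23x + 36.
Step 5: lead(2x³ − 16x² + 23x + 36) ÷ lead(D) = 2x³ ÷ x = 2x². Subtract (2x²)·D = 2x³ − 10x². Remainder: −6x² + 23x + 36.
Step 6: lead(−6x² + 23x + 36) ÷ lead(D) = −6x² ÷ x = −6x. Subtract (−6x)·D = −6x² + 30x. Remainder: −7x + 36.
Step 7: lead(−7x + 36) ÷ lead(D) = −7x ÷ x = −7. Subtract (−7)·D = −7x + 35. Remainder: 1.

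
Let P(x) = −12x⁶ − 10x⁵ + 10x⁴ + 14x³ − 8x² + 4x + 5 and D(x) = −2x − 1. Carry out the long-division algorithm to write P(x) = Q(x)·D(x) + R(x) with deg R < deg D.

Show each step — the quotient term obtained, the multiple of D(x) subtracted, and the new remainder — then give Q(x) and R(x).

Step 1: lead(−12x⁶ − 10x⁵ + 10x⁴ + 14x³ − 8x² + 4x + 5) ÷ lead(D) = −12x⁶ ÷ −2x = 6x⁵. Subtract (6x⁵)·D = −12x⁶ − 6x⁵. Remainder: −4x⁵ + 10x⁴ + 14x³ − 8x² + 4x + 5.
Step 2: lead(−4x⁵ + 10x⁴ + 14x³ − 8x² + 4x + 5) ÷ lead(D) = −4x⁵ ÷ −2x = 2x⁴. Subtract (2x⁴)·D = −4x⁵ − 2x⁴. Remainder: 12x⁴ + 14x³ − 8x² + 4x + 5.
Step 3: lead(12x⁴ + 14x³ − 8x² + 4x + 5) ÷ lead(D) = 12x⁴ ÷ −2x = −6x³. Subtract (−6x³)·D = 12x⁴ + 6x³. Remainder: 8x³ − 8x² + 4x + 5.
Step 4: lead(8x³ − 8x² + 4x + 5) ÷ lead(D) = 8x³ ÷ −2x = −4x². Subtract (−4x²)·D = 8x³ + 4x². Remainder: −12x² + 4x + 5.
Step 5: lead(−12x² + 4x + 5) ÷ lead(D) = −12x² ÷ −2x = 6x. Subtract (6x)·D = −12x² − 6x. Remainder: 10x + 5.
Step 6: lead(10x + 5) ÷ lead(D) = 10x ÷ −2x = −5. Subtract (−5)·D = 10x + 5. Remainder: 0.

Q(x) = 6x⁵ + 2x⁴ − 6x³ − 4x² + 6x − 5; R(x) = 0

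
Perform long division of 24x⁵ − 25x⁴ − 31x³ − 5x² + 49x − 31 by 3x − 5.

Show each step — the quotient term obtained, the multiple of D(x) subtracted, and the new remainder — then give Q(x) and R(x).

Q(x) = 8x⁴ + 5x³ − 2x² − 5x + 8; R(x) = 9

Step 1: lead(24x⁵ − 25x⁴ − 31x³ − 5x² + 49x − 31) ÷ lead(D) = 24x⁵ ÷ 3x = 8x⁴. Subtract (8x⁴)·D = 24x⁵ − 40x⁴. Remainder: 15x⁴ − 31x³ − 5x² + 49x − 31.
Step 2: lead(15x⁴ − 31x³ − 5x² + 49x − 31) ÷ lead(D) = 15x⁴ ÷ 3x = 5x³. Subtract (5x³)·D = 15x⁴ − 25x³. Remainder: −6x³ − 5x² + 49x − 31.
Step 3: lead(−6x³ − 5x² + 49x − 31) ÷ lead(D) = −6x³ ÷ 3x = −2x². Subtract (−2x²)·D = −6x³ + 10x². Remainder: −15x² + 49x − 31.
Step 4: lead(−15x² + 49x − 31) ÷ lead(D) = −15x² ÷ 3x = −5x. Subtract (−5x)·D = −15x² + 25x. Remainder: 24x − 31.
Step 5: lead(24x − 31) ÷ lead(D) = 24x ÷ 3x = 8. Subtract (8)·D = 24x − 40. Remainder: 9.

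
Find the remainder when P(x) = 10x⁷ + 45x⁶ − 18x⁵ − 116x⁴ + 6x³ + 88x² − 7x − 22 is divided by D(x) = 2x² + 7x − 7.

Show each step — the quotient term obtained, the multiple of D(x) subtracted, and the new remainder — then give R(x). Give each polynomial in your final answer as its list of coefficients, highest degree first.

Step 1: lead(10x⁷ + 45x⁶ − 18x⁵ − 116x⁴ + 6x³ + 88x² − 7x − 22) ÷ lead(D) = 10x⁷ ÷ 2x² = 5x⁵. Subtract (5x⁵)·D = 10x⁷ + 35x⁶ − 35x⁵. Remainder: 10x⁶ + 17x⁵ − 116x⁴ + 6x³ + 88x² − 7x − 22.
Step 2: lead(10x⁶ + 17x⁵ − 116x⁴ + 6x³ + 88x² − 7x − 22) ÷ lead(D) = 10x⁶ ÷ 2x² = 5x⁴. Subtract (5x⁴)·D = 10x⁶ + 35x⁵ − 35x⁴. Remainder: −18x⁵ − 81x⁴ + 6x³ + 88x² − 7x − 22.
Step 3: lead(−18x⁵ − 81x⁴ + 6x³ + 88x² − 7x − 22) ÷ lead(D) = −18x⁵ ÷ 2x² = −9x³. Subtract (−9x³)·D = −18x⁵ − 63x⁴ + 63x³. Remainder: −18x⁴ − 57x³ + 88x² − 7x − 22.
Step 4: lead(−18x⁴ − 57x³ + 88x² − 7x − 22) ÷ lead(D) = −18x⁴ ÷ 2x² = −9x². Subtract (−9x²)·D = −18x⁴ − 63x³ + 63x². Remainder: 6x³ + 25x² − 7x − 22.
Step 5: lead(6x³ + 25x² − 7x − 22) ÷ lead(D) = 6x³ ÷ 2x² = 3x. Subtract (3x)·D = 6x³ + 21x² − 21x. Remainder: 4x² + 14x − 22.
Step 6: lead(4x² + 14x − 22) ÷ lead(D) = 4x² ÷ 2x² = 2. Subtract (2)·D = 4x² + 14x − 14. Remainder: −8.

R = [-8]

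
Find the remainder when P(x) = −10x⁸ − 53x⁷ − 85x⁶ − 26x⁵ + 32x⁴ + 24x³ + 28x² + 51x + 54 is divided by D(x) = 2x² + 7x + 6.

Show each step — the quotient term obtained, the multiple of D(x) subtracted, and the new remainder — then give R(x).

Step 1: lead(−10x⁸ − 53x⁷ − 85x⁶ − 26x⁵ + 32x⁴ + 24x³ + 28x² + 51x + 54) ÷ lead(D) = −10x⁸ ÷ 2x² = −5x⁶. Subtract (−5x⁶)·D = −10x⁸ − 35x⁷ − 30x⁶. Remainder: −18x⁷ − 55x⁶ − 26x⁵ + 32x⁴ + 24x³ + 28x² + 51x + 54.
Step 2: lead(−18x⁷ − 55x⁶ − 26x⁵ + 32x⁴ + 24x³ + 28x² + 51x + 54) ÷ lead(D) = −18x⁷ ÷ 2x² = −9x⁵. Subtract (−9x⁵)·D = −18x⁷ − 63x⁶ − 54x⁵. Remainder: 8x⁶ + 28x⁵ + 32x⁴ + 24x³ + 28x² + 51x + 54.
Step 3: lead(8x⁶ + 28x⁵ + 32x⁴ + 24x³ + 28x² + 51x + 54) ÷ lead(D) = 8x⁶ ÷ 2x² = 4x⁴. Subtract (4x⁴)·D = 8x⁶ + 28x⁵ + 24x⁴. Remainder: 8x⁴ + 24x³ + 28x² + 51x + 54.
Step 4: lead(8x⁴ + 24x³ + 28x² + 51x + 54) ÷ lead(D) = 8x⁴ ÷ 2x² = 4x². Subtract (4x²)·D = 8x⁴ + 28x³ + 24x². Remainder: −4x³ + 4x² + 51x + 54.
Step 5: lead(−4x³ + 4x² + 51x + 54) ÷ lead(D) = −4x³ ÷ 2x² = −2x. Subtract (−2x)·D = −4x³ − 14x² − 12x. Remainder: 18x² + 63x + 54.
Step 6: lead(18x² + 63x + 54) ÷ lead(D) = 18x² ÷ 2x² = 9. Subtract (9)·D = 18x² + 63x + 54. Remainder: 0.

R(x) = 0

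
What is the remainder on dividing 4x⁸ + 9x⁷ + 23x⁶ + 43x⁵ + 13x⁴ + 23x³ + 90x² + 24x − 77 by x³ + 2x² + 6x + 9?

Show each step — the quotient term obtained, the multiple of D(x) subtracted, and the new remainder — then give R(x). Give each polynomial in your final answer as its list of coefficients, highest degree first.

Step 1: lead(4x⁸ + 9x⁷ + 23x⁶ + 43x⁵ + 13x⁴ + 23x³ + 90x² + 24x − 77) ÷ lead(D) = 4x⁸ ÷ x³ = 4x⁵. Subtract (4x⁵)·D = 4x⁸ + 8x⁷ + 24x⁶ + 36x⁵. Remainder: x⁷ − x⁶ + 7x⁵ + 13x⁴ + 23x³ + 90x² + 24x − 77.
Step 2: lead(x⁷ − x⁶ + 7x⁵ + 13x⁴ + 23x³ + 90x² + 24x − 77) ÷ lead(D) = x⁷ ÷ x³ = x⁴. Subtract (x⁴)·D = x⁷ + 2x⁶ + 6x⁵ + 9x⁴. Remainder: −3x⁶ + x⁵ + 4x⁴ + 23x³ + 90x² + 24x − 77.
Step 3: lead(−3x⁶ + x⁵ + 4x⁴ + 23x³ + 90x² + 24x − 77) ÷ lead(D) = −3x⁶ ÷ x³ = −3x³. Subtract (−3x³)·D = −3x⁶ − 6x⁵ − 18x⁴ − 27x³. Remainder: 7x⁵ + 22x⁴ + 50x³ + 90x² + 24x − 77.
Step 4: lead(7x⁵ + 22x⁴ + 50x³ + 90x² + 24x − 77) ÷ lead(D) = 7x⁵ ÷ x³ = 7x². Subtract (7x²)·D = 7x⁵ + 14x⁴ + 42x³ + 63x². Remainder: 8x⁴ + 8x³ + 27x² + 24x − 77.
Step 5: lead(8x⁴ + 8x³ + 27x² + 24x − 77) ÷ lead(D) = 8x⁴ ÷ x³ = 8x. Subtract (8x)·D = 8x⁴ + 16x³ + 48x² + 72x. Remainder: −8x³ − 21x² − 48x − 77.
Step 6: lead(−8x³ − 21x² − 48x − 77) ÷ lead(D) = −8x³ ÷ x³ = −8. Subtract (−8)·D = −8x³ − 16x² − 48x − 72. Remainder: −5x² − 5.

R = [-5, 0, -5]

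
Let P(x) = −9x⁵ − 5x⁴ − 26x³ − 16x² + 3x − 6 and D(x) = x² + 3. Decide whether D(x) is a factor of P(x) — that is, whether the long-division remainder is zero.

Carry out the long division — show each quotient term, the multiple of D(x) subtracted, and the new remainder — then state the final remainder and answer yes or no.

R(x) = −3, so D(x) is not a factor of P(x). no

Step 1: lead(−9x⁵ − 5x⁴ − 26x³ − 16x² + 3x − 6) ÷ lead(D) = −9x⁵ ÷ x² = −9x³. Subtract (−9x³)·D = −9x⁵ − 27x³. Remainder: −5x⁴ + x³ − 16x² + 3x − 6.
Step 2: lead(−5x⁴ + x³ − 16x² + 3x − 6) ÷ lead(D) = −5x⁴ ÷ x² = −5x². Subtract (−5x²)·D = −5x⁴ − 15x². Remainder: x³ − x² + 3x − 6.
Step 3: lead(x³ − x² + 3x − 6) ÷ lead(D) = x³ ÷ x² = x. Subtract (x)·D = x³ + 3x. Remainder: −x² − 6.
Step 4: lead(−x² − 6) ÷ lead(D) = −x² ÷ x² = −1. Subtract (−1)·D = −x² − 3. Remainder: −3.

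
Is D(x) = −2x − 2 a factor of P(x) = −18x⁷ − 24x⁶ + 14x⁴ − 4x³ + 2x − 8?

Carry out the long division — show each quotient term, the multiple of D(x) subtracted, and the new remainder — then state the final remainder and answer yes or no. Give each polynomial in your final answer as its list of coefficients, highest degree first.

Step 1: lead(−18x⁷ − 24x⁶ + 14x⁴ − 4x³ + 2x − 8) ÷ lead(D) = −18x⁷ ÷ −2x = 9x⁶. Subtract (9x⁶)·D = −18x⁷ − 18x⁶. Remainder: −6x⁶ + 14x⁴ − 4x³ + 2x − 8.
Step 2: lead(−6x⁶ + 14x⁴ − 4x³ + 2x − 8) ÷ lead(D) = −6x⁶ ÷ −2x = 3x⁵. Subtract (3x⁵)·D = −6x⁶ − 6x⁵. Remainder: 6x⁵ + 14x⁴ − 4x³ + 2x − 8.
Step 3: lead(6x⁵ + 14x⁴ − 4x³ + 2x − 8) ÷ lead(D) = 6x⁵ ÷ −2x = −3x⁴. Subtract (−3x⁴)·D = 6x⁵ + 6x⁴. Remainder: 8x⁴ − 4x³ + 2x − 8.
Step 4: lead(8x⁴ − 4x³ + 2x − 8) ÷ lead(D) = 8x⁴ ÷ −2x = −4x³. Subtract (−4x³)·D = 8x⁴ + 8x³. Remainder: −12x³ + 2x − 8.
Step 5: lead(−12x³ + 2x − 8) ÷ lead(D) = −12x³ ÷ −2x = 6x². Subtract (6x²)·D = −12x³ − 12x². Remainder: 12x² + 2x − 8.
Step 6: lead(12x² + 2x − 8) ÷ lead(D) = 12x² ÷ −2x = −6x. Subtract (−6x)·D = 12x² + 12x. Remainder: −10x − 8.
Step 7: lead(−10x − 8) ÷ lead(D) = −10x ÷ −2x = 5. Subtract (5)·D = −10x − 10. Remainder: 2.

R = [2], so D(x) is not a factor of P(x). no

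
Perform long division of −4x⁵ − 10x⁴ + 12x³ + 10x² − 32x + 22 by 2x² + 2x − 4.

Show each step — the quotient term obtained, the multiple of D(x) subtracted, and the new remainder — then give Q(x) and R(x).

Step 1: lead(−4x⁵ − 10x⁴ + 12x³ + 10x² − 32x + 22) ÷ lead(D) = −4x⁵ ÷ 2x² = −2x³. Subtract (−2x³)·D = −4x⁵ − 4x⁴ + 8x³. Remainder: −6x⁴ + 4x³ + 10x² − 32x + 22.
Step 2: lead(−6x⁴ + 4x³ + 10x² − 32x + 22) ÷ lead(D) = −6x⁴ ÷ 2x² = −3x². Subtract (−3x²)·D = −6x⁴ − 6x³ + 12x². Remainder: 10x³ − 2x² − 32x + 22.
Step 3: lead(10x³ − 2x² − 32x + 22) ÷ lead(D) = 10x³ ÷ 2x² = 5x. Subtract (5x)·D = 10x³ + 10x² − 20x. Remainder: −12x² − 12x + 22.
Step 4: lead(−12x² − 12x + 22) ÷ lead(D) = −12x² ÷ 2x² = −6. Subtract (−6)·D = −12x² − 12x + 24. Remainder: −2.

Q(x) = −2x³ − 3x² + 5x − 6; R(x) = −2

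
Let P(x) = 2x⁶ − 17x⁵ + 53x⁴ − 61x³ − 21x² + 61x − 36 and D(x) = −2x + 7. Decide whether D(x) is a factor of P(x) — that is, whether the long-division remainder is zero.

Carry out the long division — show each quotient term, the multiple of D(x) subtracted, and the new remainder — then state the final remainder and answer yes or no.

Step 1: lead(2x⁶ − 17x⁵ + 53x⁴ − 61x³ − 21x² + 61x − 36) ÷ lead(D) = 2x⁶ ÷ −2x = −x⁵. Subtract (−x⁵)·D = 2x⁶ − 7x⁵. Remainder: −10x⁵ + 53x⁴ − 61x³ − 21x² + 61x − 36.
Step 2: lead(−10x⁵ + 53x⁴ − 61x³ − 21x² + 61x − 36) ÷ lead(D) = −10x⁵ ÷ −2x = 5x⁴. Subtract (5x⁴)·D = −10x⁵ + 35x⁴. Remainder: 18x⁴ − 61x³ − 21x² + 61x − 36.
Step 3: lead(18x⁴ − 61x³ − 21x² + 61x − 36) ÷ lead(D) = 18x⁴ ÷ −2x = −9x³. Subtract (−9x³)·D = 18x⁴ − 63x³. Remainder: 2x³ − 21x² + 61x − 36.
Step 4: lead(2x³ − 21x² + 61x − 36) ÷ lead(D) = 2x³ ÷ −2x = −x². Subtract (−x²)·D = 2x³ − 7x². Remainder: −14x² + 61x − 36.
Step 5: lead(−14x² + 61x − 36) ÷ lead(D) = −14x² ÷ −2x = 7x. Subtract (7x)·D = −14x² + 49x. Remainder: 12x − 36.
Step 6: lead(12x − 36) ÷ lead(D) = 12x ÷ −2x = −6. Subtract (−6)·D = 12x − 42. Remainder: 6.

R(x) = 6, so D(x) is not a factor of P(x). no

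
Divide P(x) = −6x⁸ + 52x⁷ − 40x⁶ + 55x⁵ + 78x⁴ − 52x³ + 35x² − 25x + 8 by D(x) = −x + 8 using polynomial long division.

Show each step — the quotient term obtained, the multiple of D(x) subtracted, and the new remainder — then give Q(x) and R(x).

Q(x) = 6x⁷ − 4x⁶ + 8x⁵ + 9x⁴ − 6x³ + 4x² − 3x + 1; R(x) = 0

Step 1: lead(−6x⁸ + 52x⁷ − 40x⁶ + 55x⁵ + 78x⁴ − 52x³ + 35x² − 25x + 8) ÷ lead(D) = −6x⁸ ÷ −x = 6x⁷. Subtract (6x⁷)·D = −6x⁸ + 48x⁷. Remainder: 4x⁷ − 40x⁶ + 55x⁵ + 78x⁴ − 52x³ + 35x² − 25x + 8.
Step 2: lead(4x⁷ − 40x⁶ + 55x⁵ + 78x⁴ − 52x³ + 35x² − 25x + 8) ÷ lead(D) = 4x⁷ ÷ −x = −4x⁶. Subtract (−4x⁶)·D = 4x⁷ − 32x⁶. Remainder: −8x⁶ + 55x⁵ + 78x⁴ − 52x³ + 35x² − 25x + 8.
Step 3: lead(−8x⁶ + 55x⁵ + 78x⁴ − 52x³ + 35x² − 25x + 8) ÷ lead(D) = −8x⁶ ÷ −x = 8x⁵. Subtract (8x⁵)·D = −8x⁶ + 64x⁵. Remainder: −9x⁵ + 78x⁴ − 52x³ + 35x² − 25x + 8.
Step 4: lead(−9x⁵ + 78x⁴ − 52x³ + 35x² − 25x + 8) ÷ lead(D) = −9x⁵ ÷ −x = 9x⁴. Subtract (9x⁴)·D = −9x⁵ + 72x⁴. Remainder: 6x⁴ − 52x³ + 35x² − 25x + 8.
Step 5: lead(6x⁴ − 52x³ + 35x² − 25x + 8) ÷ lead(D) = 6x⁴ ÷ −x = −6x³. Subtract (−6x³)·D = 6x⁴ − 48x³. Remainder: −4x³ + 35x² − 25x + 8.
Step 6: lead(−4x³ + 35x² − 25x + 8) ÷ lead(D) = −4x³ ÷ −x = 4x². Subtract (4x²)·D = −4x³ + 32x². Remainder: 3x² − 25x + 8.
Step 7: lead(3x² − 25x + 8) ÷ lead(D) = 3x² ÷ −x = −3x. Subtract (−3x)·D = 3x² − 24x. Remainder: −x + 8.
Step 8: lead(−x + 8) ÷ lead(D) = −x ÷ −x = 1. Subtract (1)·D = −x + 8. Remainder: 0.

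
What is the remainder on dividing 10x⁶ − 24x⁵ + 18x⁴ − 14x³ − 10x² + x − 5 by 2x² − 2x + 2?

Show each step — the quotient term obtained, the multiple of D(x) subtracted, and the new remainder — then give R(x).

Step 1: lead(10x⁶ − 24x⁵ + 18x⁴ − 14x³ − 10x² + x − 5) ÷ lead(D) = 10x⁶ ÷ 2x² = 5x⁴. Subtract (5x⁴)·D = 10x⁶ − 10x⁵ + 10x⁴. Remainder: −14x⁵ + 8x⁴ − 14x³ − 10x² + x − 5.
Step 2: lead(−14x⁵ + 8x⁴ − 14x³ − 10x² + x − 5) ÷ lead(D) = −14x⁵ ÷ 2x² = −7x³. Subtract (−7x³)·D = −14x⁵ + 14x⁴ − 14x³. Remainder: −6x⁴ − 10x² + x − 5.
Step 3: lead(−6x⁴ − 10x² + x − 5) ÷ lead(D) = −6x⁴ ÷ 2x² = −3x². Subtract (−3x²)·D = −6x⁴ + 6x³ − 6x². Remainder: −6x³ − 4x² + x − 5.
Step 4: lead(−6x³ − 4x² + x − 5) ÷ lead(D) = −6x³ ÷ 2x² = −3x. Subtract (−3x)·D = −6x³ + 6x² − 6x. Remainder: −10x² + 7x − 5.
Step 5: lead(−10x² + 7x − 5) ÷ lead(D) = −10x² ÷ 2x² = −5. Subtract (−5)·D = −10x² + 10x − 10. Remainder: −3x + 5.

R(x) = −3x + 5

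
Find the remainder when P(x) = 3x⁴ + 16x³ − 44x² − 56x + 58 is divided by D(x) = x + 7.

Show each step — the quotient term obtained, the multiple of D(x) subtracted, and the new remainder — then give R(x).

R(x) = 9

Step 1: lead(3x⁴ + 16x³ − 44x² − 56x + 58) ÷ lead(D) = 3x⁴ ÷ x = 3x³. Subtract (3x³)·D = 3x⁴ + 21x³. Remainder: −5x³ − 44x² − 56x + 58.
Step 2: lead(−5x³ − 44x² − 56x + 58) ÷ lead(D) = −5x³ ÷ x = −5x². Subtract (−5x²)·D = −5x³ − 35x². Remainder: −9x² − 56x + 58.
Step 3: lead(−9x² − 56x + 58) ÷ lead(D) = −9x² ÷ x = −9x. Subtract (−9x)·D = −9x² − 63x. Remainder: 7x + 58.
Step 4: lead(7x + 58) ÷ lead(D) = 7x ÷ x = 7. Subtract (7)·D = 7x + 49. Remainder: 9.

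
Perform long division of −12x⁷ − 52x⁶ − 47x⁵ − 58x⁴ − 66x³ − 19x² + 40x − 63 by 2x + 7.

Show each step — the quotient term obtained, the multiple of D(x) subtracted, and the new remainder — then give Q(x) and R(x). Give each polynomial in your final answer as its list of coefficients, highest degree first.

Step 1: lead(−12x⁷ − 52x⁶ − 47x⁵ − 58x⁴ − 66x³ − 19x² + 40x − 63) ÷ lead(D) = −12x⁷ ÷ 2x = −6x⁶. Subtract (−6x⁶)·D = −12x⁷ − 42x⁶. Remainder: −10x⁶ − 47x⁵ − 58x⁴ − 66x³ − 19x² + 40x − 63.
Step 2: lead(−10x⁶ − 47x⁵ − 58x⁴ − 66x³ − 19x² + 40x − 63) ÷ lead(D) = −10x⁶ ÷ 2x = −5x⁵. Subtract (−5x⁵)·D = −10x⁶ − 35x⁵. Remainder: −12x⁵ − 58x⁴ − 66x³ − 19x² + 40x − 63.
Step 3: lead(−12x⁵ − 58x⁴ − 66x³ − 19x² + 40x − 63) ÷ lead(D) = −12x⁵ ÷ 2x = −6x⁴. Subtract (−6x⁴)·D = −12x⁵ − 42x⁴. Remainder: −16x⁴ − 66x³ − 19x² + 40x − 63.
Step 4: lead(−16x⁴ − 66x³ − 19x² + 40x − 63) ÷ lead(D) = −16x⁴ ÷ 2x = −8x³. Subtract (−8x³)·D = −16x⁴ − 56x³. Remainder: −10x³ − 19x² + 40x − 63.
Step 5: lead(−10x³ − 19x² + 40x − 63) ÷ lead(D) = −10x³ ÷ 2x = −5x². Subtract (−5x²)·D = −10x³ − 35x². Remainder: 16x² + 40x − 63.
Step 6: lead(16x² + 40x − 63) ÷ lead(D) = 16x² ÷ 2x = 8x. Subtract (8x)·D = 16x² + 56x. Remainder: −16x − 63.
Step 7: lead(−16x − 63) ÷ lead(D) = −16x ÷ 2x = −8. Subtract (−8)·D = −16x − 56. Remainder: −7.

Q = [-6, -5, -6, -8, -5, 8, -8]; R = [-7]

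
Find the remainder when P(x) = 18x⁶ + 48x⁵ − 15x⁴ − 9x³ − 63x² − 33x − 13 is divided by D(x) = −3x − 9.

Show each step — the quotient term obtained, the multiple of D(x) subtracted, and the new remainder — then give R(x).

Step 1: lead(18x⁶ + 48x⁵ − 15x⁴ − 9x³ − 63x² − 33x − 13) ÷ lead(D) = 18x⁶ ÷ −3x = −6x⁵. Subtract (−6x⁵)·D = 18x⁶ + 54x⁵. Remainder: −6x⁵ − 15x⁴ − 9x³ − 63x² − 33x − 13.
Step 2: lead(−6x⁵ − 15x⁴ − 9x³ − 63x² − 33x − 13) ÷ lead(D) = −6x⁵ ÷ −3x = 2x⁴. Subtract (2x⁴)·D = −6x⁵ − 18x⁴. Remainder: 3x⁴ − 9x³ − 63x² − 33x − 13.
Step 3: lead(3x⁴ − 9x³ − 63x² − 33x − 13) ÷ lead(D) = 3x⁴ ÷ −3x = −x³. Subtract (−x³)·D = 3x⁴ + 9x³. Remainder: −18x³ − 63x² − 33x − 13.
Step 4: lead(−18x³ − 63x² − 33x − 13) ÷ lead(D) = −18x³ ÷ −3x = 6x². Subtract (6x²)·D = −18x³ − 54x². Remainder: −9x² − 33x − 13.
Step 5: lead(−9x² − 33x − 13) ÷ lead(D) = −9x² ÷ −3x = 3x. Subtract (3x)·D = −9x² − 27x. Remainder: −6x − 13.
Step 6: lead(−6x − 13) ÷ lead(D) = −6x ÷ −3x = 2. Subtract (2)·D = −6x − 18. Remainder: 5.

R(x) = 5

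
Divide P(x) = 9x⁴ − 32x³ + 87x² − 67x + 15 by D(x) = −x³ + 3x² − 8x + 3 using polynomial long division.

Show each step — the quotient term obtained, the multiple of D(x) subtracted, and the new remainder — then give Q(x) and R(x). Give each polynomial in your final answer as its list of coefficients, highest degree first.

Step 1: lead(9x⁴ − 32x³ + 87x² − 67x + 15) ÷ lead(D) = 9x⁴ ÷ −x³ = −9x. Subtract (−9x)·D = 9x⁴ − 27x³ + 72x² − 27x. Remainder: −5x³ + 15x² − 40x + 15.
Step 2: lead(−5x³ + 15x² − 40x + 15) ÷ lead(D) = −5x³ ÷ −x³ = 5. Subtract (5)·D = −5x³ + 15x² − 40x + 15. Remainder: 0.

Q = [-9, 5]; R = [0]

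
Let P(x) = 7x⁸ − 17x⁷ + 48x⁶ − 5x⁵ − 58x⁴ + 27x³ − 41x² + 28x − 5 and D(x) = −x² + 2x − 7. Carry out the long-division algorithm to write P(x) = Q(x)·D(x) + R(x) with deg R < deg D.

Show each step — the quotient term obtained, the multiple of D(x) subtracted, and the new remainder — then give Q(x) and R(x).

Step 1: lead(7x⁸ − 17x⁷ + 48x⁶ − 5x⁵ − 58x⁴ + 27x³ − 41x² + 28x − 5) ÷ lead(D) = 7x⁸ ÷ −x² = −7x⁶. Subtract (−7x⁶)·D = 7x⁸ − 14x⁷ + 49x⁶. Remainder: −3x⁷ − x⁶ − 5x⁵ − 58x⁴ + 27x³ − 41x² + 28x − 5.
Step 2: lead(−3x⁷ − x⁶ − 5x⁵ − 58x⁴ + 27x³ − 41x² + 28x − 5) ÷ lead(D) = −3x⁷ ÷ −x² = 3x⁵. Subtract (3x⁵)·D = −3x⁷ + 6x⁶ − 21x⁵. Remainder: −7x⁶ + 16x⁵ − 58x⁴ + 27x³ − 41x² + 28x − 5.
Step 3: lead(−7x⁶ + 16x⁵ − 58x⁴ + 27x³ − 41x² + 28x − 5) ÷ lead(D) = −7x⁶ ÷ −x² = 7x⁴. Subtract (7x⁴)·D = −7x⁶ + 14x⁵ − 49x⁴. Remainder: 2x⁵ − 9x⁴ + 27x³ − 41x² + 28x − 5.
Step 4: lead(2x⁵ − 9x⁴ + 27x³ − 41x² + 28x − 5) ÷ lead(D) = 2x⁵ ÷ −x² = −2x³. Subtract (−2x³)·D = 2x⁵ − 4x⁴ + 14x³. Remainder: −5x⁴ + 13x³ − 41x² + 28x − 5.
Step 5: lead(−5x⁴ + 13x³ − 41x² + 28x − 5) ÷ lead(D) = −5x⁴ ÷ −x² = 5x². Subtract (5x²)·D = −5x⁴ + 10x³ − 35x². Remainder: 3x³ − 6x² + 28x − 5.
Step 6: lead(3x³ − 6x² + 28x − 5) ÷ lead(D) = 3x³ ÷ −x² = −3x. Subtract (−3x)·D = 3x³ − 6x² + 21x. Remainder: 7x − 5.

Q(x) = −7x⁶ + 3x⁵ + 7x⁴ − 2x³ + 5x² − 3x; R(x) = 7x − 5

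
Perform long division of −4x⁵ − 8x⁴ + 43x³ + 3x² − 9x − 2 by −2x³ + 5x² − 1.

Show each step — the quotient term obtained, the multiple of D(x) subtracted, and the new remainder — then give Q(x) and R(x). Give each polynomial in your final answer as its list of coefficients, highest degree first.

Q = [2, 9, 1]; R = [-1]

Step 1: lead(−4x⁵ − 8x⁴ + 43x³ + 3x² − 9x − 2) ÷ lead(D) = −4x⁵ ÷ −2x³ = 2x². Subtract (2x²)·D = −4x⁵ + 10x⁴ − 2x². Remainder: −18x⁴ + 43x³ + 5x² − 9x − 2.
Step 2: lead(−18x⁴ + 43x³ + 5x² − 9x − 2) ÷ lead(D) = −18x⁴ ÷ −2x³ = 9x. Subtract (9x)·D = −18x⁴ + 45x³ − 9x. Remainder: −2x³ + 5x² − 2.
Step 3: lead(−2x³ + 5x² − 2) ÷ lead(D) = −2x³ ÷ −2x³ = 1. Subtract (1)·D = −2x³ + 5x² − 1. Remainder: −1.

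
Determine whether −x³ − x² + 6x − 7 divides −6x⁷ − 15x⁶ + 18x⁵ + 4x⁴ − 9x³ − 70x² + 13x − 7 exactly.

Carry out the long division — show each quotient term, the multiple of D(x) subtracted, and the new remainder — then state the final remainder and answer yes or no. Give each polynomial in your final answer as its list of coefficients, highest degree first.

R = [0], so D(x) is a factor of P(x). yes

Step 1: lead(−6x⁷ − 15x⁶ + 18x⁵ + 4x⁴ − 9x³ − 70x² + 13x − 7) ÷ lead(D) = −6x⁷ ÷ −x³ = 6x⁴. Subtract (6x⁴)·D = −6x⁷ − 6x⁶ + 36x⁵ − 42x⁴. Remainder: −9x⁶ − 18x⁵ + 46x⁴ − 9x³ − 70x² + 13x − 7.
Step 2: lead(−9x⁶ − 18x⁵ + 46x⁴ − 9x³ − 70x² + 13x − 7) ÷ lead(D) = −9x⁶ ÷ −x³ = 9x³. Subtract (9x³)·D = −9x⁶ − 9x⁵ + 54x⁴ − 63x³. Remainder: −9x⁵ − 8x⁴ + 54x³ − 70x² + 13x − 7.
Step 3: lead(−9x⁵ − 8x⁴ + 54x³ − 70x² + 13x − 7) ÷ lead(D) = −9x⁵ ÷ −x³ = 9x². Subtract (9x²)·D = −9x⁵ − 9x⁴ + 54x³ − 63x². Remainder: x⁴ − 7x² + 13x − 7.
Step 4: lead(x⁴ − 7x² + 13x − 7) ÷ lead(D) = x⁴ ÷ −x³ = −x. Subtract (−x)·D = x⁴ + x³ − 6x² + 7x. Remainder: −x³ − x² + 6x − 7.
Step 5: lead(−x³ − x² + 6x − 7) ÷ lead(D) = −x³ ÷ −x³ = 1. Subtract (1)·D = −x³ − x² + 6x − 7. Remainder: 0.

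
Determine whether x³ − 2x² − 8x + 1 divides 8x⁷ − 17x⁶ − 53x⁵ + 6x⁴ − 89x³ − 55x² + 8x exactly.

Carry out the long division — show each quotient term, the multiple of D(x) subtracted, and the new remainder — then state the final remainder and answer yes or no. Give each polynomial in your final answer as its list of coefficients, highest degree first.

Step 1: lead(8x⁷ − 17x⁶ − 53x⁵ + 6x⁴ − 89x³ − 55x² + 8x) ÷ lead(D) = 8x⁷ ÷ x³ = 8x⁴. Subtract (8x⁴)·D = 8x⁷ − 16x⁶ − 64x⁵ + 8x⁴. Remainder: −x⁶ + 11x⁵ − 2x⁴ − 89x³ − 55x² + 8x.
Step 2: lead(−x⁶ + 11x⁵ − 2x⁴ − 89x³ − 55x² + 8x) ÷ lead(D) = −x⁶ ÷ x³ = −x³. Subtract (−x³)·D = −x⁶ + 2x⁵ + 8x⁴ − x³. Remainder: 9x⁵ − 10x⁴ − 88x³ − 55x² + 8x.
Step 3: lead(9x⁵ − 10x⁴ − 88x³ − 55x² + 8x) ÷ lead(D) = 9x⁵ ÷ x³ = 9x². Subtract (9x²)·D = 9x⁵ − 18x⁴ − 72x³ + 9x². Remainder: 8x⁴ − 16x³ − 64x² + 8x.
Step 4: lead(8x⁴ − 16x³ − 64x² + 8x) ÷ lead(D) = 8x⁴ ÷ x³ = 8x. Subtract (8x)·D = 8x⁴ − 16x³ − 64x² + 8x. Remainder: 0.

R = [0], so D(x) is a factor of P(x). yes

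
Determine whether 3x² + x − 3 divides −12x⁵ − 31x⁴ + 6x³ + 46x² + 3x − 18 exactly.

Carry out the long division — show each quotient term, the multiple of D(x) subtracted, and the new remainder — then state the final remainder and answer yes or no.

Step 1: lead(−12x⁵ − 31x⁴ + 6x³ + 46x² + 3x − 18) ÷ lead(D) = −12x⁵ ÷ 3x² = −4x³. Subtract (−4x³)·D = −12x⁵ − 4x⁴ + 12x³. Remainder: −27x⁴ − 6x³ + 46x² + 3x − 18.
Step 2: lead(−27x⁴ − 6x³ + 46x² + 3x − 18) ÷ lead(D) = −27x⁴ ÷ 3x² = −9x². Subtract (−9x²)·D = −27x⁴ − 9x³ + 27x². Remainder: 3x³ + 19x² + 3x − 18.
Step 3: lead(3x³ + 19x² + 3x − 18) ÷ lead(D) = 3x³ ÷ 3x² = x. Subtract (x)·D = 3x³ + x² − 3x. Remainder: 18x² + 6x − 18.
Step 4: lead(18x² + 6x − 18) ÷ lead(D) = 18x² ÷ 3x² = 6. Subtract (6)·D = 18x² + 6x − 18. Remainder: 0.

R(x) = 0, so D(x) is a factor of P(x). yes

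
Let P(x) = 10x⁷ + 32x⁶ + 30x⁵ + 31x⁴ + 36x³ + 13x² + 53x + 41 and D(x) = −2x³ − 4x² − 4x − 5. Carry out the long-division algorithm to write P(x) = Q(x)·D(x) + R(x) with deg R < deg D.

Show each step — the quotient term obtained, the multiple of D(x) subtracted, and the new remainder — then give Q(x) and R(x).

Step 1: lead(10x⁷ + 32x⁶ + 30x⁵ + 31x⁴ + 36x³ + 13x² + 53x + 41) ÷ lead(D) = 10x⁷ ÷ −2x³ = −5x⁴. Subtract (−5x⁴)·D = 10x⁷ + 20x⁶ + 20x⁵ + 25x⁴. Remainder: 12x⁶ + 10x⁵ + 6x⁴ + 36x³ + 13x² + 53x + 41.
Step 2: lead(12x⁶ + 10x⁵ + 6x⁴ + 36x³ + 13x² + 53x + 41) ÷ lead(D) = 12x⁶ ÷ −2x³ = −6x³. Subtract (−6x³)·D = 12x⁶ + 24x⁵ + 24x⁴ + 30x³. Remainder: −14x⁵ − 18x⁴ + 6x³ + 13x² + 53x + 41.
Step 3: lead(−14x⁵ − 18x⁴ + 6x³ + 13x² + 53x + 41) ÷ lead(D) = −14x⁵ ÷ −2x³ = 7x². Subtract (7x²)·D = −14x⁵ − 28x⁴ − 28x³ − 35x². Remainder: 10x⁴ + 34x³ + 48x² + 53x + 41.
Step 4: lead(10x⁴ + 34x³ + 48x² + 53x + 41) ÷ lead(D) = 10x⁴ ÷ −2x³ = −5x. Subtract (−5x)·D = 10x⁴ + 20x³ + 20x² + 25x. Remainder: 14x³ + 28x² + 28x + 41.
Step 5: lead(14x³ + 28x² + 28x + 41) ÷ lead(D) = 14x³ ÷ −2x³ = −7. Subtract (−7)·D = 14x³ + 28x² + 28x + 35. Remainder: 6.

Q(x) = −5x⁴ − 6x³ + 7x² − 5x − 7; R(x) = 6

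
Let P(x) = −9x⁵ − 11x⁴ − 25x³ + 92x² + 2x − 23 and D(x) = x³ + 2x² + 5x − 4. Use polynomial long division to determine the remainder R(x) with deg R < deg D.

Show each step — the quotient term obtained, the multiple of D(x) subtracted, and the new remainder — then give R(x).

R(x) = 9x² + 1

Step 1: lead(−9x⁵ − 11x⁴ − 25x³ + 92x² + 2x − 23) ÷ lead(D) = −9x⁵ ÷ x³ = −9x². Subtract (−9x²)·D = −9x⁵ − 18x⁴ − 45x³ + 36x². Remainder: 7x⁴ + 20x³ + 56x² + 2x − 23.
Step 2: lead(7x⁴ + 20x³ + 56x² + 2x − 23) ÷ lead(D) = 7x⁴ ÷ x³ = 7x. Subtract (7x)·D = 7x⁴ + 14x³ + 35x² − 28x. Remainder: 6x³ + 21x² + 30x − 23.
Step 3: lead(6x³ + 21x² + 30x − 23) ÷ lead(D) = 6x³ ÷ x³ = 6. Subtract (6)·D = 6x³ + 12x² + 30x − 24. Remainder: 9x² + 1.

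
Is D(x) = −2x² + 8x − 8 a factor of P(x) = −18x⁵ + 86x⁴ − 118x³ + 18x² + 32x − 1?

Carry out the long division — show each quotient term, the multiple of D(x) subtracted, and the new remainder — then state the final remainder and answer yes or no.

Step 1: lead(−18x⁵ + 86x⁴ − 118x³ + 18x² + 32x − 1) ÷ lead(D) = −18x⁵ ÷ −2x² = 9x³. Subtract (9x³)·D = −18x⁵ + 72x⁴ − 72x³. Remainder: 14x⁴ − 46x³ + 18x² + 32x − 1.
Step 2: lead(14x⁴ − 46x³ + 18x² + 32x − 1) ÷ lead(D) = 14x⁴ ÷ −2x² = −7x². Subtract (−7x²)·D = 14x⁴ − 56x³ + 56x². Remainder: 10x³ − 38x² + 32x − 1.
Step 3: lead(10x³ − 38x² + 32x − 1) ÷ lead(D) = 10x³ ÷ −2x² = −5x. Subtract (−5x)·D = 10x³ − 40x² + 40x. Remainder: 2x² − 8x − 1.
Step 4: lead(2x² − 8x − 1) ÷ lead(D) = 2x² ÷ −2x² = −1. Subtract (−1)·D = 2x² − 8x + 8. Remainder: −9.

R(x) = −9, so D(x) is not a factor of P(x). no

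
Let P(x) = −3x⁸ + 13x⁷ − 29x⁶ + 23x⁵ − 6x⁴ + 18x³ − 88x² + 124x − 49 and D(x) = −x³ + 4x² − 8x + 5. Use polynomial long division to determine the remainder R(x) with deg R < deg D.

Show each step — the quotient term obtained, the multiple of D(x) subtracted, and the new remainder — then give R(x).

Step 1: lead(−3x⁸ + 13x⁷ − 29x⁶ + 23x⁵ − 6x⁴ + 18x³ − 88x² + 124x − 49) ÷ lead(D) = −3x⁸ ÷ −x³ = 3x⁵. Subtract (3x⁵)·D = −3x⁸ + 12x⁷ − 24x⁶ + 15x⁵. Remainder: x⁷ − 5x⁶ + 8x⁵ − 6x⁴ + 18x³ − 88x² + 124x − 49.
Step 2: lead(x⁷ − 5x⁶ + 8x⁵ − 6x⁴ + 18x³ − 88x² + 124x − 49) ÷ lead(D) = x⁷ ÷ −x³ = −x⁴. Subtract (−x⁴)·D = x⁷ − 4x⁶ + 8x⁵ − 5x⁴. Remainder: −x⁶ − x⁴ + 18x³ − 88x² + 124x − 49.
Step 3: lead(−x⁶ − x⁴ + 18x³ − 88x² + 124x − 49) ÷ lead(D) = −x⁶ ÷ −x³ = x³. Subtract (x³)·D = −x⁶ + 4x⁵ − 8x⁴ + 5x³. Remainder: −4x⁵ + 7x⁴ + 13x³ − 88x² + 124x − 49.
Step 4: lead(−4x⁵ + 7x⁴ + 13x³ − 88x² + 124x − 49) ÷ lead(D) = −4x⁵ ÷ −x³ = 4x². Subtract (4x²)·D = −4x⁵ + 16x⁴ − 32x³ + 20x². Remainder: −9x⁴ + 45x³ − 108x² + 124x − 49.
Step 5: lead(−9x⁴ + 45x³ − 108x² + 124x − 49) ÷ lead(D) = −9x⁴ ÷ −x³ = 9x. Subtract (9x)·D = −9x⁴ + 36x³ − 72x² + 45x. Remainder: 9x³ − 36x² + 79x − 49.
Step 6: lead(9x³ − 36x² + 79x − 49) ÷ lead(D) = 9x³ ÷ −x³ = −9. Subtract (−9)·D = 9x³ − 36x² + 72x − 45. Remainder: 7x − 4.

R(x) = 7x − 4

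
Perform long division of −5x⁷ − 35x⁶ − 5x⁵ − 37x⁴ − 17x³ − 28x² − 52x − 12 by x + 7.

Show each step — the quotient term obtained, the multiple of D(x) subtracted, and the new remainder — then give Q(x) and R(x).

Q(x) = −5x⁶ − 5x⁴ − 2x³ − 3x² − 7x − 3; R(x) = 9

Step 1: lead(−5x⁷ − 35x⁶ − 5x⁵ − 37x⁴ − 17x³ − 28x² − 52x − 12) ÷ lead(D) = −5x⁷ ÷ x = −5x⁶. Subtract (−5x⁶)·D = −5x⁷ − 35x⁶. Remainder: −5x⁵ − 37x⁴ − 17x³ − 28x² − 52x − 12.
Step 2: lead(−5x⁵ − 37x⁴ − 17x³ − 28x² − 52x − 12) ÷ lead(D) = −5x⁵ ÷ x = −5x⁴. Subtract (−5x⁴)·D = −5x⁵ − 35x⁴. Remainder: −2x⁴ − 17x³ − 28x² − 52x − 12.
Step 3: lead(−2x⁴ − 17x³ − 28x² − 52x − 12) ÷ lead(D) = −2x⁴ ÷ x = −2x³. Subtract (−2x³)·D = −2x⁴ − 14x³. Remainder: −3x³ − 28x² − 52x − 12.
Step 4: lead(−3x³ − 28x² − 52x − 12) ÷ lead(D) = −3x³ ÷ x = −3x². Subtract (−3x²)·D = −3x³ − 21x². Remainder: −7x² − 52x − 12.
Step 5: lead(−7x² − 52x − 12) ÷ lead(D) = −7x² ÷ x = −7x. Subtract (−7x)·D = −7x² − 49x. Remainder: −3x − 12.
Step 6: lead(−3x − 12) ÷ lead(D) = −3x ÷ x = −3. Subtract (−3)·D = −3x − 21. Remainder: 9.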